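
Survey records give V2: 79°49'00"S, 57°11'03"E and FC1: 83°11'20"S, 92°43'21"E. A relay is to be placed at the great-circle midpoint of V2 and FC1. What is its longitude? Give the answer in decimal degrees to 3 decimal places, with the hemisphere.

71.340°E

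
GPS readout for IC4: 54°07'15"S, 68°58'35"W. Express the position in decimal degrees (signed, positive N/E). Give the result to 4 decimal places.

lat: 54.1208° S → -54.1208°
lon: 68.9764° W → -68.9764°

-54.1208°, -68.9764°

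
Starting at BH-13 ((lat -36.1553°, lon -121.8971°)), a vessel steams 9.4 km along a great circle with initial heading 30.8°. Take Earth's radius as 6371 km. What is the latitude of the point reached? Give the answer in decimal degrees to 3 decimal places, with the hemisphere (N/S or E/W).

36.083°S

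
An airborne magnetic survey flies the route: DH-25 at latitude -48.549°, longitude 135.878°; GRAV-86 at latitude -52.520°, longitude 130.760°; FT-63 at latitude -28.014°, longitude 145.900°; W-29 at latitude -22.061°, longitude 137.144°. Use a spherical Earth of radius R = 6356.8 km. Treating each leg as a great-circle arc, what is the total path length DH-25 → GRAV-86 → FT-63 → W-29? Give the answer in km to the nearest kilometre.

DH-25→GRAV-86: c = 0.089548 rad, d = 569.24 km
GRAV-86→FT-63: c = 0.470653 rad, d = 2991.85 km
FT-63→W-29: c = 0.173006 rad, d = 1099.77 km
Total = 569.24 + 2991.85 + 1099.77 = 4660.85 km

4661 km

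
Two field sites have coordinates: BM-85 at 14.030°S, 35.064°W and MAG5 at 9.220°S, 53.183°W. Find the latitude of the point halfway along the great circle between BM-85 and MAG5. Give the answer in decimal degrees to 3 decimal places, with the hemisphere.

11.768°S

Bx = cos φ₂ cos Δλ = 0.938134,  By = cos φ₂ sin Δλ = -0.306974
φₘ = atan2(sin φ₁ + sin φ₂, √((cos φ₁ + Bx)² + By²)) = -11.76777°
λₘ = λ₁ + atan2(By, cos φ₁ + Bx) = -44.20244°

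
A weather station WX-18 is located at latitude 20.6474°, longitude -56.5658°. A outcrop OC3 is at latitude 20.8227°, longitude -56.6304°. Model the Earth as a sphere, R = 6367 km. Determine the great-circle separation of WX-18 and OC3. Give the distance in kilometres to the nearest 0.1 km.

Δφ = 0.1753°,  Δλ = -0.0646°
a = sin²(Δφ/2) + cos φ₁ cos φ₂ sin²(Δλ/2) = 0.000003
c = 2·arcsin(√a) = 0.003236 rad = 0.1854°
d = R·c = 6367 × 0.003236 = 20.6 km

20.6 km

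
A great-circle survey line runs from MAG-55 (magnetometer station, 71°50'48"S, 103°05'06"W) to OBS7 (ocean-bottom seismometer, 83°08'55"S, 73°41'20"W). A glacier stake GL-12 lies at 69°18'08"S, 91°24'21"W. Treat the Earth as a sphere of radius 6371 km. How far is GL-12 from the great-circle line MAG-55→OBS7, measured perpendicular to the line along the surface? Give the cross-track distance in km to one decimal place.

503.6 km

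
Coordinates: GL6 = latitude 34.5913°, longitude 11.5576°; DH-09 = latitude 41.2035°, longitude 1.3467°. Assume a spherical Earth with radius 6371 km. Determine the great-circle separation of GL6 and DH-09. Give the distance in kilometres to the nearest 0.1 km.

Δφ = 6.6122°,  Δλ = -10.2109°
a = sin²(Δφ/2) + cos φ₁ cos φ₂ sin²(Δλ/2) = 0.008231
c = 2·arcsin(√a) = 0.181696 rad = 10.4104°
d = R·c = 6371 × 0.181696 = 1157.6 km

1157.6 km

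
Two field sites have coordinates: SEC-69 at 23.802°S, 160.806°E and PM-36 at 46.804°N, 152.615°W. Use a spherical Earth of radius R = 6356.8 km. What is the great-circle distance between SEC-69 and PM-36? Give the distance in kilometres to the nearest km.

9116 km

Δφ = 70.6060°,  Δλ = 46.5790°
a = sin²(Δφ/2) + cos φ₁ cos φ₂ sin²(Δλ/2) = 0.431870
c = 2·arcsin(√a) = 1.434112 rad = 82.1686°
d = R·c = 6356.8 × 1.434112 = 9116.4 km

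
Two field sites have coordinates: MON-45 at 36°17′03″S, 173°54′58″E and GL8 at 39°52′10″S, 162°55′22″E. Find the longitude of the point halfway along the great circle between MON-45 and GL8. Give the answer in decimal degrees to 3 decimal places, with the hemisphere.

MON-45: φ = -36.28417°, λ = +173.91611°
GL8: φ = -39.86944°, λ = +162.92278°
Bx = cos φ₂ cos Δλ = 0.753423,  By = cos φ₂ sin Δλ = -0.146360
φₘ = atan2(sin φ₁ + sin φ₂, √((cos φ₁ + Bx)² + By²)) = -38.20499°
λₘ = λ₁ + atan2(By, cos φ₁ + Bx) = 168.55464°

168.555°E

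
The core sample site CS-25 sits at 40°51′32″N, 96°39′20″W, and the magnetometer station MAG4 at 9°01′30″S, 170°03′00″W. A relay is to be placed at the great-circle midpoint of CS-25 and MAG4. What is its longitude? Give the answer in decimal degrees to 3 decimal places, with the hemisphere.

CS-25: φ = +40.85889°, λ = -96.65556°
MAG4: φ = -9.02500°, λ = -170.05000°
Bx = cos φ₂ cos Δλ = 0.282243,  By = cos φ₂ sin Δλ = -0.946431
φₘ = atan2(sin φ₁ + sin φ₂, √((cos φ₁ + Bx)² + By²)) = 19.49113°
λₘ = λ₁ + atan2(By, cos φ₁ + Bx) = -138.99803°

138.998°W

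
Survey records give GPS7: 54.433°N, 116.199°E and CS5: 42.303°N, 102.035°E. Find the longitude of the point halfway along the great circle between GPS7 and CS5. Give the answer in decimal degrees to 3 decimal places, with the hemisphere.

Bx = cos φ₂ cos Δλ = 0.717112,  By = cos φ₂ sin Δλ = -0.180978
φₘ = atan2(sin φ₁ + sin φ₂, √((cos φ₁ + Bx)² + By²)) = 48.58265°
λₘ = λ₁ + atan2(By, cos φ₁ + Bx) = 108.26615°

108.266°E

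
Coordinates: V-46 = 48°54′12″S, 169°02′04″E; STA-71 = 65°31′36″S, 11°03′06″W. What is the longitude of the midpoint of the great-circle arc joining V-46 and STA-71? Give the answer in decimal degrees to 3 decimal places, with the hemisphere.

V-46: φ = -48.90333°, λ = +169.03444°
STA-71: φ = -65.52667°, λ = -11.05167°
Bx = cos φ₂ cos Δλ = -0.414269,  By = cos φ₂ sin Δλ = 0.000623
φₘ = atan2(sin φ₁ + sin φ₂, √((cos φ₁ + Bx)² + By²)) = -81.68829°
λₘ = λ₁ + atan2(By, cos φ₁ + Bx) = 169.18121°

169.181°E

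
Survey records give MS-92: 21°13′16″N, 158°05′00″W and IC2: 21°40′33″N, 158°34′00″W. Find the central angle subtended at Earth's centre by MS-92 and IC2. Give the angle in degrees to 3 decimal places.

0.640°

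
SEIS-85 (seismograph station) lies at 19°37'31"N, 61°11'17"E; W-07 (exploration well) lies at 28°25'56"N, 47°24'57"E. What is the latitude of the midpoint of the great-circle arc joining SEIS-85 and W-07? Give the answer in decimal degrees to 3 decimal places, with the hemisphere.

SEIS-85: φ = +19.62528°, λ = +61.18806°
W-07: φ = +28.43222°, λ = +47.41583°
Bx = cos φ₂ cos Δλ = 0.854099,  By = cos φ₂ sin Δλ = -0.209348
φₘ = atan2(sin φ₁ + sin φ₂, √((cos φ₁ + Bx)² + By²)) = 24.18321°
λₘ = λ₁ + atan2(By, cos φ₁ + Bx) = 54.53950°

24.183°N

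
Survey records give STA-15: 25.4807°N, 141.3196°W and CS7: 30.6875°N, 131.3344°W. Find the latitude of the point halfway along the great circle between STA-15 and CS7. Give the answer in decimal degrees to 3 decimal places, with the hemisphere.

Bx = cos φ₂ cos Δλ = 0.846937,  By = cos φ₂ sin Δλ = 0.149112
φₘ = atan2(sin φ₁ + sin φ₂, √((cos φ₁ + Bx)² + By²)) = 28.17460°
λₘ = λ₁ + atan2(By, cos φ₁ + Bx) = -136.44844°

28.175°N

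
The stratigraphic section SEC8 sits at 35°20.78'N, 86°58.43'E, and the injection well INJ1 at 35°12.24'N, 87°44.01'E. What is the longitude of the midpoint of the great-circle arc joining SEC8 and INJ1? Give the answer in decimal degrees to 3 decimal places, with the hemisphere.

SEC8: φ = +35.34633°, λ = +86.97383°
INJ1: φ = +35.20400°, λ = +87.73350°
Bx = cos φ₂ cos Δλ = 0.817033,  By = cos φ₂ sin Δλ = 0.010833
φₘ = atan2(sin φ₁ + sin φ₂, √((cos φ₁ + Bx)² + By²)) = 35.27576°
λₘ = λ₁ + atan2(By, cos φ₁ + Bx) = 87.35400°

87.354°E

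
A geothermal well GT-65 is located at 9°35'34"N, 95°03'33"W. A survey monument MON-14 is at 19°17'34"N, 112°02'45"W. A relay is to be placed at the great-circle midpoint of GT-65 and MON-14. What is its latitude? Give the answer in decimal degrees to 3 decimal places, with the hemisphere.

14.596°N

GT-65: φ = +9.59278°, λ = -95.05917°
MON-14: φ = +19.29278°, λ = -112.04583°
Bx = cos φ₂ cos Δλ = 0.902665,  By = cos φ₂ sin Δλ = -0.275743
φₘ = atan2(sin φ₁ + sin φ₂, √((cos φ₁ + Bx)² + By²)) = 14.59605°
λₘ = λ₁ + atan2(By, cos φ₁ + Bx) = -103.36552°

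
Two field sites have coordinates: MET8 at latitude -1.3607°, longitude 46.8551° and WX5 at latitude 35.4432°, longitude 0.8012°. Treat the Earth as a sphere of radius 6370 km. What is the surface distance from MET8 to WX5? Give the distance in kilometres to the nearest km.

Δφ = 36.8039°,  Δλ = -46.0539°
a = sin²(Δφ/2) + cos φ₁ cos φ₂ sin²(Δλ/2) = 0.224275
c = 2·arcsin(√a) = 0.986695 rad = 56.5334°
d = R·c = 6370 × 0.986695 = 6285.2 km

6285 km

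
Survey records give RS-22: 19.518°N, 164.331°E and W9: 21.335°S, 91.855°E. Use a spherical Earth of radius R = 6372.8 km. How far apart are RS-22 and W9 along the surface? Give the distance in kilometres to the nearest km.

9097 km

Δφ = -40.8530°,  Δλ = -72.4760°
a = sin²(Δφ/2) + cos φ₁ cos φ₂ sin²(Δλ/2) = 0.428600
c = 2·arcsin(√a) = 1.427506 rad = 81.7901°
d = R·c = 6372.8 × 1.427506 = 9097.2 km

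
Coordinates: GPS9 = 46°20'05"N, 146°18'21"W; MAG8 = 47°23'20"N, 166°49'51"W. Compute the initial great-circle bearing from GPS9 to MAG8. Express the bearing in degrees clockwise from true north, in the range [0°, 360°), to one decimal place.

281.8°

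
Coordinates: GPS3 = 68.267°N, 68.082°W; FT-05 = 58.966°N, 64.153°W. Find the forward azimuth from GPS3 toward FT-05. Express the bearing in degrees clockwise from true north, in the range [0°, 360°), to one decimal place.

167.6°

Δλ = 3.9290°
y = sin Δλ · cos φ₂ = 0.035325
x = cos φ₁ sin φ₂ − sin φ₁ cos φ₂ cos Δλ = -0.160495
θ = atan2(y, x) = 167.5870° → 167.5870° (mod 360°)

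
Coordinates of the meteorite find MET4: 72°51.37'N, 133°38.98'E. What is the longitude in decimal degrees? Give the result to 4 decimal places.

133.6497°E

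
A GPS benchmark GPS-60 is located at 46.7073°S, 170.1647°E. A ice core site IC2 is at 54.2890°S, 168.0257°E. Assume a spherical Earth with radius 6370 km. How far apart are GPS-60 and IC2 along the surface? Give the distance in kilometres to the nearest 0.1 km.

856.3 km

Δφ = -7.5817°,  Δλ = -2.1390°
a = sin²(Δφ/2) + cos φ₁ cos φ₂ sin²(Δλ/2) = 0.004511
c = 2·arcsin(√a) = 0.134423 rad = 7.7019°
d = R·c = 6370 × 0.134423 = 856.3 km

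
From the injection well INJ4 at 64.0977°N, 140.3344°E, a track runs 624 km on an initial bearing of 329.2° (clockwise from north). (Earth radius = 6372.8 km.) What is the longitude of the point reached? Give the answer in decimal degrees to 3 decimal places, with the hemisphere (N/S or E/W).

132.401°E

δ = d/R = 624/6372.8 = 0.097916 rad
φ₂ = arcsin(sin φ₁ cos δ + cos φ₁ sin δ cos θ)
   = arcsin(0.89954·0.99521 + 0.43684·0.09776·0.85896) = 68.73509°
λ₂ = λ₁ + atan2(sin θ sin δ cos φ₁, cos δ − sin φ₁ sin φ₂) = 132.40111°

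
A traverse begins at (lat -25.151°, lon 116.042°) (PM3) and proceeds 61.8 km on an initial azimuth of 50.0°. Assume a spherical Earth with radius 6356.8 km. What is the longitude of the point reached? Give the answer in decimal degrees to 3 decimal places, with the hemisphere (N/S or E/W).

116.512°E

δ = d/R = 61.8/6356.8 = 0.009722 rad
φ₂ = arcsin(sin φ₁ cos δ + cos φ₁ sin δ cos θ)
   = arcsin(-0.42501·0.99995 + 0.90519·0.00972·0.64279) = -24.79221°
λ₂ = λ₁ + atan2(sin θ sin δ cos φ₁, cos δ − sin φ₁ sin φ₂) = 116.51202°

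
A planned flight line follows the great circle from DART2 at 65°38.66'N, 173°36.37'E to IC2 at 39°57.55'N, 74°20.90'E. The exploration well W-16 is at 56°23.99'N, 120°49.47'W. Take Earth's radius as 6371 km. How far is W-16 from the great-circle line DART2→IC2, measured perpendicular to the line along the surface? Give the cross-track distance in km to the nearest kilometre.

2248 km

DART2: φ = +65.64433°, λ = +173.60617°
IC2: φ = +39.95917°, λ = +74.34833°
W-16: φ = +56.39983°, λ = -120.82450°
δ₁₃ = central angle DART2→W-16 = 0.548741 rad  (haversine)
θ₁₃ = bearing DART2→W-16 = 75.002°,  θ₁₂ = bearing DART2→IC2 = 296.501°
dₓₜ = R·arcsin(sin δ₁₃ · sin(θ₁₃ − θ₁₂)) = 6371·arcsin(0.52161·sin(-221.499°)) = 2248.344 km
|dₓₜ| = 2248.344 km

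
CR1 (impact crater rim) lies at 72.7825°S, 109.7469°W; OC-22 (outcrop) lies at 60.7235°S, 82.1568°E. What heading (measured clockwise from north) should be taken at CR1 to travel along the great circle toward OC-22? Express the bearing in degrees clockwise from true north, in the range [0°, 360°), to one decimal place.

Δλ = -168.0963°
y = sin Δλ · cos φ₂ = -0.100870
x = cos φ₁ sin φ₂ − sin φ₁ cos φ₂ cos Δλ = -0.715257
θ = atan2(y, x) = -171.9727° → 188.0273° (mod 360°)

188.0°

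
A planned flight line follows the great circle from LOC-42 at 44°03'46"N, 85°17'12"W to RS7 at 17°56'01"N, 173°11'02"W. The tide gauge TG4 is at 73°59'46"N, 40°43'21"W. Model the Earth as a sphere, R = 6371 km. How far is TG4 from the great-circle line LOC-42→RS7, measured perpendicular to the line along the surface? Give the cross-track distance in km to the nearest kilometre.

3956 km

LOC-42: φ = +44.06278°, λ = -85.28667°
RS7: φ = +17.93361°, λ = -173.18389°
TG4: φ = +73.99611°, λ = -40.72250°
δ₁₃ = central angle LOC-42→TG4 = 0.627255 rad  (haversine)
θ₁₃ = bearing LOC-42→TG4 = 19.246°,  θ₁₂ = bearing LOC-42→RS7 = 281.705°
dₓₜ = R·arcsin(sin δ₁₃ · sin(θ₁₃ − θ₁₂)) = 6371·arcsin(0.58692·sin(-262.459°)) = 3956.388 km
|dₓₜ| = 3956.388 km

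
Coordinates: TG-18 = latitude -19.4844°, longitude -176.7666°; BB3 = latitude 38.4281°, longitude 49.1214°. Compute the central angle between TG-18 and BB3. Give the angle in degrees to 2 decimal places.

136.17°

Δφ = 57.9125°,  Δλ = -134.1120°
a = sin²(Δφ/2) + cos φ₁ cos φ₂ sin²(Δλ/2) = 0.860686
c = 2·arcsin(√a) = 2.376579 rad = 136.1679°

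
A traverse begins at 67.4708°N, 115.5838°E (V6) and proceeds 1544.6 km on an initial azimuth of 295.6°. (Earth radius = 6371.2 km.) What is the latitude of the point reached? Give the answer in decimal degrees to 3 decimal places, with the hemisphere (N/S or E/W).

δ = d/R = 1544.6/6371.2 = 0.242435 rad
φ₂ = arcsin(sin φ₁ cos δ + cos φ₁ sin δ cos θ)
   = arcsin(0.92368·0.97076 + 0.38315·0.24007·0.43209) = 69.45827°
λ₂ = λ₁ + atan2(sin θ sin δ cos φ₁, cos δ − sin φ₁ sin φ₂) = 77.48615°

69.458°N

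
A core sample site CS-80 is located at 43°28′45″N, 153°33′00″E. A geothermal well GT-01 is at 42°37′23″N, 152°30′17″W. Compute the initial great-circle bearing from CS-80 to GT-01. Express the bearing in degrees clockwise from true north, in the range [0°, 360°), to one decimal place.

CS-80: φ = +43.47917°, λ = +153.55000°
GT-01: φ = +42.62306°, λ = -152.50472°
Δλ = 53.9453°
y = sin Δλ · cos φ₂ = 0.594881
x = cos φ₁ sin φ₂ − sin φ₁ cos φ₂ cos Δλ = 0.193378
θ = atan2(y, x) = 71.9922° → 71.9922° (mod 360°)

72.0°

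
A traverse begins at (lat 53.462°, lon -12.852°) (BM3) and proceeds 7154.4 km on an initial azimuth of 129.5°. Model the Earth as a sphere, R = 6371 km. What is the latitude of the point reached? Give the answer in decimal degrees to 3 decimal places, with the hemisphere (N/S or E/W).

δ = d/R = 7154.4/6371 = 1.122963 rad
φ₂ = arcsin(sin φ₁ cos δ + cos φ₁ sin δ cos θ)
   = arcsin(0.80346·0.43301 + 0.59536·0.90139·-0.63608) = 0.37590°
λ₂ = λ₁ + atan2(sin θ sin δ cos φ₁, cos δ − sin φ₁ sin φ₂) = 31.21889°

0.376°N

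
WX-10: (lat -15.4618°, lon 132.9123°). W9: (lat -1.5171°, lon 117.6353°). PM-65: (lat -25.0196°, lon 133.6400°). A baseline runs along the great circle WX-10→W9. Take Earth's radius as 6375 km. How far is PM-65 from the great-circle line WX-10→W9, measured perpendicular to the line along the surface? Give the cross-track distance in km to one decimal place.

δ₁₃ = central angle WX-10→PM-65 = 0.167239 rad  (haversine)
θ₁₃ = bearing WX-10→PM-65 = 176.036°,  θ₁₂ = bearing WX-10→W9 = 311.321°
dₓₜ = R·arcsin(sin δ₁₃ · sin(θ₁₃ − θ₁₂)) = 6375·arcsin(0.16646·sin(-135.285°)) = -748.340 km
|dₓₜ| = 748.340 km

748.3 km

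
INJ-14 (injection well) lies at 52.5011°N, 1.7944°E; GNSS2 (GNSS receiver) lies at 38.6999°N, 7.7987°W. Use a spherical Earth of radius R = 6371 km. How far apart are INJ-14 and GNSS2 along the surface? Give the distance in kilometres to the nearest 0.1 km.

1703.0 km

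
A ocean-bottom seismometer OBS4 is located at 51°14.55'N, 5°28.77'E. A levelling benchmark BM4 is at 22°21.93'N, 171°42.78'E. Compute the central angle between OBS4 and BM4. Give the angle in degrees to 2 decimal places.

OBS4: φ = +51.24250°, λ = +5.47950°
BM4: φ = +22.36550°, λ = +171.71300°
Δφ = -28.8770°,  Δλ = 166.2335°
a = sin²(Δφ/2) + cos φ₁ cos φ₂ sin²(Δλ/2) = 0.632788
c = 2·arcsin(√a) = 1.839599 rad = 105.4012°

105.40°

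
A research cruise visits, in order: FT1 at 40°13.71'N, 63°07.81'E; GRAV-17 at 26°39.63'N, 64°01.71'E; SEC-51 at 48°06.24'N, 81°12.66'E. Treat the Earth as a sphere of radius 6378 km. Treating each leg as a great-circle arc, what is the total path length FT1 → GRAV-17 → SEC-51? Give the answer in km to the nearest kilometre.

4328 km

FT1: φ = +40.22850°, λ = +63.13017°
GRAV-17: φ = +26.66050°, λ = +64.02850°
SEC-51: φ = +48.10400°, λ = +81.21100°
FT1→GRAV-17: c = 0.237163 rad, d = 1512.63 km
GRAV-17→SEC-51: c = 0.441426 rad, d = 2815.42 km
Total = 1512.63 + 2815.42 = 4328.04 km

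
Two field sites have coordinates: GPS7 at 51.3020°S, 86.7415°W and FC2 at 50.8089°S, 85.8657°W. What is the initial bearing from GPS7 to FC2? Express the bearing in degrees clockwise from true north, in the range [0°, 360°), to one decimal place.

Δλ = 0.8758°
y = sin Δλ · cos φ₂ = 0.009659
x = cos φ₁ sin φ₂ − sin φ₁ cos φ₂ cos Δλ = 0.008548
θ = atan2(y, x) = 48.4894° → 48.4894° (mod 360°)

48.5°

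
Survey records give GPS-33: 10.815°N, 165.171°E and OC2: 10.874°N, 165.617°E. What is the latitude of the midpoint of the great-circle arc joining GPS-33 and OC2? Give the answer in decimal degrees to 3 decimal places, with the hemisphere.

Bx = cos φ₂ cos Δλ = 0.982015,  By = cos φ₂ sin Δλ = 0.007644
φₘ = atan2(sin φ₁ + sin φ₂, √((cos φ₁ + Bx)² + By²)) = 10.84458°
λₘ = λ₁ + atan2(By, cos φ₁ + Bx) = 165.39398°

10.845°N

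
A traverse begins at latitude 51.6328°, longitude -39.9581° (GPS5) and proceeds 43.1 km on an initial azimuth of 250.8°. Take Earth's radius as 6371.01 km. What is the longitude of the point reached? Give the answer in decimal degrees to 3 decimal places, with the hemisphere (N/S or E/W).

40.546°W

δ = d/R = 43.1/6371.01 = 0.006765 rad
φ₂ = arcsin(sin φ₁ cos δ + cos φ₁ sin δ cos θ)
   = arcsin(0.78405·0.99998 + 0.62070·0.00676·-0.32887) = 51.50386°
λ₂ = λ₁ + atan2(sin θ sin δ cos φ₁, cos δ − sin φ₁ sin φ₂) = -40.54617°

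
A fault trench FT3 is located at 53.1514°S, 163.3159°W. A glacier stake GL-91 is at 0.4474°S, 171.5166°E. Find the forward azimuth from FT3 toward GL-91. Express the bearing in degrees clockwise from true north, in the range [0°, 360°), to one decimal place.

Δλ = -25.1675°
y = sin Δλ · cos φ₂ = -0.425253
x = cos φ₁ sin φ₂ − sin φ₁ cos φ₂ cos Δλ = 0.719552
θ = atan2(y, x) = -30.5830° → 329.4170° (mod 360°)

329.4°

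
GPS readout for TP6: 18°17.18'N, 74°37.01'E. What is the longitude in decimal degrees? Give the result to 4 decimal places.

74° + 37.01′/60 = 74 + 0.61683 = 74.6168°

74.6168°E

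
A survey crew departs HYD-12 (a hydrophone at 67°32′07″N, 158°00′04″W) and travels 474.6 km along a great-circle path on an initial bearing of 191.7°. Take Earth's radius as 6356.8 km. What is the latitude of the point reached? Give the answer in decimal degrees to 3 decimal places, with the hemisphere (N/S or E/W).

HYD-12: φ = +67.53528°, λ = -158.00111°
δ = d/R = 474.6/6356.8 = 0.074660 rad
φ₂ = arcsin(sin φ₁ cos δ + cos φ₁ sin δ cos θ)
   = arcsin(0.92411·0.99721 + 0.38211·0.07459·-0.97922) = 63.33307°
λ₂ = λ₁ + atan2(sin θ sin δ cos φ₁, cos δ − sin φ₁ sin φ₂) = -159.93252°

63.333°N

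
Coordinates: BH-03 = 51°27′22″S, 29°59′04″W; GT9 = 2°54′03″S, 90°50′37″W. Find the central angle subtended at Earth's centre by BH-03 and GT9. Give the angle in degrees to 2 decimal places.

BH-03: φ = -51.45611°, λ = -29.98444°
GT9: φ = -2.90083°, λ = -90.84361°
Δφ = 48.5553°,  Δλ = -60.8592°
a = sin²(Δφ/2) + cos φ₁ cos φ₂ sin²(Δλ/2) = 0.328688
c = 2·arcsin(√a) = 1.221089 rad = 69.9632°

69.96°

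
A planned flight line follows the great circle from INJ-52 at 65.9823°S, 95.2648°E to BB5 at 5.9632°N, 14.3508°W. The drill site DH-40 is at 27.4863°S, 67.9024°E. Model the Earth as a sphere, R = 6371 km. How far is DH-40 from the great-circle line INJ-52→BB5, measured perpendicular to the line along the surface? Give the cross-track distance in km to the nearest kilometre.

δ₁₃ = central angle INJ-52→DH-40 = 0.734369 rad  (haversine)
θ₁₃ = bearing INJ-52→DH-40 = 322.522°,  θ₁₂ = bearing INJ-52→BB5 = 254.337°
dₓₜ = R·arcsin(sin δ₁₃ · sin(θ₁₃ − θ₁₂)) = 6371·arcsin(0.67012·sin(68.186°)) = 4277.909 km
|dₓₜ| = 4277.909 km

4278 km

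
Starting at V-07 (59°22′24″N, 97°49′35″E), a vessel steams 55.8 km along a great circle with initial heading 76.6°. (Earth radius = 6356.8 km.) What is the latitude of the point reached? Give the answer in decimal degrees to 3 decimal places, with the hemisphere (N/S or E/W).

V-07: φ = +59.37333°, λ = +97.82639°
δ = d/R = 55.8/6356.8 = 0.008778 rad
φ₂ = arcsin(sin φ₁ cos δ + cos φ₁ sin δ cos θ)
   = arcsin(0.86051·0.99996 + 0.50944·0.00878·0.23175) = 59.48635°
λ₂ = λ₁ + atan2(sin θ sin δ cos φ₁, cos δ − sin φ₁ sin φ₂) = 98.79000°

59.486°N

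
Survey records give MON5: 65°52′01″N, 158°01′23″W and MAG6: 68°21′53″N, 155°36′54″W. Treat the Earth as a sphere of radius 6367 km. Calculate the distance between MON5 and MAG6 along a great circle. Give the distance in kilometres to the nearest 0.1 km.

296.4 km

MON5: φ = +65.86694°, λ = -158.02306°
MAG6: φ = +68.36472°, λ = -155.61500°
Δφ = 2.4978°,  Δλ = 2.4081°
a = sin²(Δφ/2) + cos φ₁ cos φ₂ sin²(Δλ/2) = 0.000542
c = 2·arcsin(√a) = 0.046549 rad = 2.6671°
d = R·c = 6367 × 0.046549 = 296.4 km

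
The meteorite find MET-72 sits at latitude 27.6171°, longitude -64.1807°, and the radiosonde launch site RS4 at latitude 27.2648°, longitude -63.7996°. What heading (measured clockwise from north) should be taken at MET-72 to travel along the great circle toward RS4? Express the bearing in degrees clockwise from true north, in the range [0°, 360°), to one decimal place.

136.1°

Δλ = 0.3811°
y = sin Δλ · cos φ₂ = 0.005912
x = cos φ₁ sin φ₂ − sin φ₁ cos φ₂ cos Δλ = -0.006140
θ = atan2(y, x) = 136.0801° → 136.0801° (mod 360°)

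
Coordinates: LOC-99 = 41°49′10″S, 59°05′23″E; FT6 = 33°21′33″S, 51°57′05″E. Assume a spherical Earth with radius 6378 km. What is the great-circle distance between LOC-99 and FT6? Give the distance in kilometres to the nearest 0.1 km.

1131.9 km

LOC-99: φ = -41.81944°, λ = +59.08972°
FT6: φ = -33.35917°, λ = +51.95139°
Δφ = 8.4603°,  Δλ = -7.1383°
a = sin²(Δφ/2) + cos φ₁ cos φ₂ sin²(Δλ/2) = 0.007853
c = 2·arcsin(√a) = 0.177470 rad = 10.1683°
d = R·c = 6378 × 0.177470 = 1131.9 km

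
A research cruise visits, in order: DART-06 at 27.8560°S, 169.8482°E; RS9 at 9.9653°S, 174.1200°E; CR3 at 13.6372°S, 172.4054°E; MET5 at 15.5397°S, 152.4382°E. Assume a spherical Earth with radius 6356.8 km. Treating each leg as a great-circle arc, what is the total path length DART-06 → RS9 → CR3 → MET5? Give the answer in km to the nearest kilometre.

DART-06→RS9: c = 0.320033 rad, d = 2034.38 km
RS9→CR3: c = 0.070462 rad, d = 447.91 km
CR3→MET5: c = 0.338761 rad, d = 2153.44 km
Total = 2034.38 + 447.91 + 2153.44 = 4635.73 km

4636 km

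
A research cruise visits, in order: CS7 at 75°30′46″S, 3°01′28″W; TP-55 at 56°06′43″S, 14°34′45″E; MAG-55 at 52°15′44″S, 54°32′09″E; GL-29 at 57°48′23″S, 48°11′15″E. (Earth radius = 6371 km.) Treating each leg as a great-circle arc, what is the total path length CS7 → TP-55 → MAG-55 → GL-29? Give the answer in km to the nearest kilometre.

CS7: φ = -75.51278°, λ = -3.02444°
TP-55: φ = -56.11194°, λ = +14.57917°
MAG-55: φ = -52.26222°, λ = +54.53583°
GL-29: φ = -57.80639°, λ = +48.18750°
CS7→TP-55: c = 0.357753 rad, d = 2279.24 km
TP-55→MAG-55: c = 0.407614 rad, d = 2596.91 km
MAG-55→GL-29: c = 0.115629 rad, d = 736.67 km
Total = 2279.24 + 2596.91 + 736.67 = 5612.82 km

5613 km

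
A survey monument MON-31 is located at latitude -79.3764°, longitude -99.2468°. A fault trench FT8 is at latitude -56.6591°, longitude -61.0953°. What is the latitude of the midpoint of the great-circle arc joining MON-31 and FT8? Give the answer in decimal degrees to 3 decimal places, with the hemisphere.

68.838°S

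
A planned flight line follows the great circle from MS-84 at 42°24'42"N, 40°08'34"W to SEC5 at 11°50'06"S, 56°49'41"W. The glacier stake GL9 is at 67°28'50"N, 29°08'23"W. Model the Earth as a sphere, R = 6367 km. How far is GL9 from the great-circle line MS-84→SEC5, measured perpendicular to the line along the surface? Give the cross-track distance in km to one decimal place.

MS-84: φ = +42.41167°, λ = -40.14278°
SEC5: φ = -11.83500°, λ = -56.82806°
GL9: φ = +67.48056°, λ = -29.13972°
δ₁₃ = central angle MS-84→GL9 = 0.449647 rad  (haversine)
θ₁₃ = bearing MS-84→GL9 = 9.682°,  θ₁₂ = bearing MS-84→SEC5 = 199.725°
dₓₜ = R·arcsin(sin δ₁₃ · sin(θ₁₃ − θ₁₂)) = 6367·arcsin(0.43465·sin(-190.043°)) = 483.069 km
|dₓₜ| = 483.069 km

483.1 km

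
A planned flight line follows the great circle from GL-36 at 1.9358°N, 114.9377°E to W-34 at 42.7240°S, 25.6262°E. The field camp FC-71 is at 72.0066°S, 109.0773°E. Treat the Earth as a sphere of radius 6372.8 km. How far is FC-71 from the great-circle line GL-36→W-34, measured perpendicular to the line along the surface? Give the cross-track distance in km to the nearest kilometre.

4805 km

δ₁₃ = central angle GL-36→FC-71 = 1.292217 rad  (haversine)
θ₁₃ = bearing GL-36→FC-71 = 181.880°,  θ₁₂ = bearing GL-36→W-34 = 227.278°
dₓₜ = R·arcsin(sin δ₁₃ · sin(θ₁₃ − θ₁₂)) = 6372.8·arcsin(0.96145·sin(-45.398°)) = -4804.990 km
|dₓₜ| = 4804.990 km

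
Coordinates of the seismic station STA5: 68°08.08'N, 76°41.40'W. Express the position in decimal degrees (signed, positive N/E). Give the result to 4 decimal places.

+68.1347°, -76.6900°

lat: 68.1347° N → +68.1347°
lon: 76.6900° W → -76.6900°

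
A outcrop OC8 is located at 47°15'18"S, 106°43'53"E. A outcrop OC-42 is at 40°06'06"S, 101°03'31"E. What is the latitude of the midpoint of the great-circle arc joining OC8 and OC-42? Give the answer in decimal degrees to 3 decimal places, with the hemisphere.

OC8: φ = -47.25500°, λ = +106.73139°
OC-42: φ = -40.10167°, λ = +101.05861°
Bx = cos φ₂ cos Δλ = 0.761157,  By = cos φ₂ sin Δλ = -0.075608
φₘ = atan2(sin φ₁ + sin φ₂, √((cos φ₁ + Bx)² + By²)) = -43.71329°
λₘ = λ₁ + atan2(By, cos φ₁ + Bx) = 103.72557°

43.713°S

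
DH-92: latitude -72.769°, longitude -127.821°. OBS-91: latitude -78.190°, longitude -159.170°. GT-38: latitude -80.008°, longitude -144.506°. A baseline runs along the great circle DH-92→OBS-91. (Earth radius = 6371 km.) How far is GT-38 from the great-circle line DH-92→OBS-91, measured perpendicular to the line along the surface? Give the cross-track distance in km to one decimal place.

δ₁₃ = central angle DH-92→GT-38 = 0.142492 rad  (haversine)
θ₁₃ = bearing DH-92→GT-38 = 200.536°,  θ₁₂ = bearing DH-92→OBS-91 = 220.879°
dₓₜ = R·arcsin(sin δ₁₃ · sin(θ₁₃ − θ₁₂)) = 6371·arcsin(0.14201·sin(-20.343°)) = -314.660 km
|dₓₜ| = 314.660 km

314.7 km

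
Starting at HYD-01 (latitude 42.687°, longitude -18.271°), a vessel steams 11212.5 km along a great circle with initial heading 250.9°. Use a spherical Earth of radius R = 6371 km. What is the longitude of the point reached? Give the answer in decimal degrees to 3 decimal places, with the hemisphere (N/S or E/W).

δ = d/R = 11212.5/6371 = 1.759928 rad
φ₂ = arcsin(sin φ₁ cos δ + cos φ₁ sin δ cos θ)
   = arcsin(0.67799·-0.18801 + 0.73507·0.98217·-0.32722) = -21.32792°
λ₂ = λ₁ + atan2(sin θ sin δ cos φ₁, cos δ − sin φ₁ sin φ₂) = -103.36291°

103.363°W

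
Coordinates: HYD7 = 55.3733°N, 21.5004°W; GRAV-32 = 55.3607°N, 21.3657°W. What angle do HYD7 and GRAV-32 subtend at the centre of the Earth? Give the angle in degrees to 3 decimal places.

0.078°

Δφ = -0.0126°,  Δλ = 0.1347°
a = sin²(Δφ/2) + cos φ₁ cos φ₂ sin²(Δλ/2) = 0.000000
c = 2·arcsin(√a) = 0.001354 rad = 0.0776°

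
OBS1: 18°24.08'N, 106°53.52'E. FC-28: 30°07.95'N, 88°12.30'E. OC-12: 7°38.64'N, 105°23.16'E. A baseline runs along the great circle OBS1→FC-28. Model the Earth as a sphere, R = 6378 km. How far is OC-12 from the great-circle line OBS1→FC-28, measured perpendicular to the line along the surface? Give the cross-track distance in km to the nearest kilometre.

1043 km

OBS1: φ = +18.40133°, λ = +106.89200°
FC-28: φ = +30.13250°, λ = +88.20500°
OC-12: φ = +7.64400°, λ = +105.38600°
δ₁₃ = central angle OBS1→OC-12 = 0.189483 rad  (haversine)
θ₁₃ = bearing OBS1→OC-12 = 187.949°,  θ₁₂ = bearing OBS1→FC-28 = 308.156°
dₓₜ = R·arcsin(sin δ₁₃ · sin(θ₁₃ − θ₁₂)) = 6378·arcsin(0.18835·sin(-120.207°)) = -1042.828 km
|dₓₜ| = 1042.828 km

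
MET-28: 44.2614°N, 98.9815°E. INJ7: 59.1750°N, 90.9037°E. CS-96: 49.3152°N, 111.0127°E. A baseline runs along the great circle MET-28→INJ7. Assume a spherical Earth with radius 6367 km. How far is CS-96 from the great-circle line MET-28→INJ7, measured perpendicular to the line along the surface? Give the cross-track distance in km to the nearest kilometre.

δ₁₃ = central angle MET-28→CS-96 = 0.168381 rad  (haversine)
θ₁₃ = bearing MET-28→CS-96 = 54.177°,  θ₁₂ = bearing MET-28→INJ7 = 344.572°
dₓₜ = R·arcsin(sin δ₁₃ · sin(θ₁₃ − θ₁₂)) = 6367·arcsin(0.16759·sin(-290.395°)) = 1004.294 km
|dₓₜ| = 1004.294 km

1004 km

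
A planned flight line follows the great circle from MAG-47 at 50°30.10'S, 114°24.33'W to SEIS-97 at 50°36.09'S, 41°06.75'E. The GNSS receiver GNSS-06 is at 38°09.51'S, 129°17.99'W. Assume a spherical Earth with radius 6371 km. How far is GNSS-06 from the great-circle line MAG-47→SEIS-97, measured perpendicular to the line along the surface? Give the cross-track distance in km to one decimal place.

909.9 km

MAG-47: φ = -50.50167°, λ = -114.40550°
SEIS-97: φ = -50.60150°, λ = +41.11250°
GNSS-06: φ = -38.15850°, λ = -129.29983°
δ₁₃ = central angle MAG-47→GNSS-06 = 0.283504 rad  (haversine)
θ₁₃ = bearing MAG-47→GNSS-06 = 313.736°,  θ₁₂ = bearing MAG-47→SEIS-97 = 164.324°
dₓₜ = R·arcsin(sin δ₁₃ · sin(θ₁₃ − θ₁₂)) = 6371·arcsin(0.27972·sin(149.412°)) = 909.940 km
|dₓₜ| = 909.940 km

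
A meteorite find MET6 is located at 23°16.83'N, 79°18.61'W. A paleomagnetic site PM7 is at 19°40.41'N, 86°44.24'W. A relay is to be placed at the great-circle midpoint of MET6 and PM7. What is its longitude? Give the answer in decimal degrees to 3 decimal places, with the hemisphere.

MET6: φ = +23.28050°, λ = -79.31017°
PM7: φ = +19.67350°, λ = -86.73733°
Bx = cos φ₂ cos Δλ = 0.933726,  By = cos φ₂ sin Δλ = -0.121720
φₘ = atan2(sin φ₁ + sin φ₂, √((cos φ₁ + Bx)² + By²)) = 21.51806°
λₘ = λ₁ + atan2(By, cos φ₁ + Bx) = -83.06982°

83.070°W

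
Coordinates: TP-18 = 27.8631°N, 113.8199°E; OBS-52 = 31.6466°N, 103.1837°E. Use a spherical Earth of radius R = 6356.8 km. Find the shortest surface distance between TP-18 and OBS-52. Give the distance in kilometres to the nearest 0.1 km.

Δφ = 3.7835°,  Δλ = -10.6362°
a = sin²(Δφ/2) + cos φ₁ cos φ₂ sin²(Δλ/2) = 0.007555
c = 2·arcsin(√a) = 0.174059 rad = 9.9728°
d = R·c = 6356.8 × 0.174059 = 1106.5 km

1106.5 km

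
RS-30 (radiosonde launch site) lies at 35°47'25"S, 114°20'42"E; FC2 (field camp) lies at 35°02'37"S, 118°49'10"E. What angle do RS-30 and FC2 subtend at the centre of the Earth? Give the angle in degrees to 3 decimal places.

3.722°

RS-30: φ = -35.79028°, λ = +114.34500°
FC2: φ = -35.04361°, λ = +118.81944°
Δφ = 0.7467°,  Δλ = 4.4744°
a = sin²(Δφ/2) + cos φ₁ cos φ₂ sin²(Δλ/2) = 0.001054
c = 2·arcsin(√a) = 0.064957 rad = 3.7218°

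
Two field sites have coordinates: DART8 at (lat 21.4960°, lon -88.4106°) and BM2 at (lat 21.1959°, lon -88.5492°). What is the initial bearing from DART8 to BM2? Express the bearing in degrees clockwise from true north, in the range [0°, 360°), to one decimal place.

203.3°

Δλ = -0.1386°
y = sin Δλ · cos φ₂ = -0.002255
x = cos φ₁ sin φ₂ − sin φ₁ cos φ₂ cos Δλ = -0.005237
θ = atan2(y, x) = -156.6991° → 203.3009° (mod 360°)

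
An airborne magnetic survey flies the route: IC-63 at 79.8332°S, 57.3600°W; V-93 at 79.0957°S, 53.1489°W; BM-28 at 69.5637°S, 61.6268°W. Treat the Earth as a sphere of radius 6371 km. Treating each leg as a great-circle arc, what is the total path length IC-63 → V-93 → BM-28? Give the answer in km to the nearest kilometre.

1206 km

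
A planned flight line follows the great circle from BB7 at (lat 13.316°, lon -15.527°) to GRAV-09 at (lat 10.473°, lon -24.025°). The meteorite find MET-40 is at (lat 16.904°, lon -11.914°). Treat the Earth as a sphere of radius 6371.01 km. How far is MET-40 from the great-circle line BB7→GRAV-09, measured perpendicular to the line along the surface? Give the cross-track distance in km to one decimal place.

263.5 km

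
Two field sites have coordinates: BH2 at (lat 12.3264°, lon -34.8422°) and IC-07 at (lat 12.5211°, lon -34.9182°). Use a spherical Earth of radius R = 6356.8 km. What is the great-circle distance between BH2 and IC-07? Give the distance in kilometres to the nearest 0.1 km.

Δφ = 0.1947°,  Δλ = -0.0760°
a = sin²(Δφ/2) + cos φ₁ cos φ₂ sin²(Δλ/2) = 0.000003
c = 2·arcsin(√a) = 0.003637 rad = 0.2084°
d = R·c = 6356.8 × 0.003637 = 23.1 km

23.1 km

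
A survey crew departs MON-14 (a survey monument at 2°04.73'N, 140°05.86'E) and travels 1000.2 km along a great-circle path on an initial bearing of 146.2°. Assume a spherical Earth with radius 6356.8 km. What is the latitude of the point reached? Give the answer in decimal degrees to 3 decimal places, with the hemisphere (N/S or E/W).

5.411°S

MON-14: φ = +2.07883°, λ = +140.09767°
δ = d/R = 1000.2/6356.8 = 0.157343 rad
φ₂ = arcsin(sin φ₁ cos δ + cos φ₁ sin δ cos θ)
   = arcsin(0.03627·0.98765 + 0.99934·0.15669·-0.83098) = -5.41097°
λ₂ = λ₁ + atan2(sin θ sin δ cos φ₁, cos δ − sin φ₁ sin φ₂) = 145.12085°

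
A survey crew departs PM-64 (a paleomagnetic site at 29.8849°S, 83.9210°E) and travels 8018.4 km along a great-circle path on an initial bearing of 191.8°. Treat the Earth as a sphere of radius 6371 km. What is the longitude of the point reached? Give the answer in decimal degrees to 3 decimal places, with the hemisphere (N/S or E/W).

51.548°W

δ = d/R = 8018.4/6371 = 1.258578 rad
φ₂ = arcsin(sin φ₁ cos δ + cos φ₁ sin δ cos θ)
   = arcsin(-0.49826·0.30717 + 0.86703·0.95165·-0.97887) = -73.88881°
λ₂ = λ₁ + atan2(sin θ sin δ cos φ₁, cos δ − sin φ₁ sin φ₂) = -51.54840°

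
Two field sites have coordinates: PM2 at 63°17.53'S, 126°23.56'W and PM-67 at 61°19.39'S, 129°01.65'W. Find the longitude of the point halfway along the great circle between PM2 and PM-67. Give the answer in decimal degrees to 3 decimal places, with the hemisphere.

PM2: φ = -63.29217°, λ = -126.39267°
PM-67: φ = -61.32317°, λ = -129.02750°
Bx = cos φ₂ cos Δλ = 0.479361,  By = cos φ₂ sin Δλ = -0.022060
φₘ = atan2(sin φ₁ + sin φ₂, √((cos φ₁ + Bx)² + By²)) = -62.31389°
λₘ = λ₁ + atan2(By, cos φ₁ + Bx) = -127.75323°

127.753°W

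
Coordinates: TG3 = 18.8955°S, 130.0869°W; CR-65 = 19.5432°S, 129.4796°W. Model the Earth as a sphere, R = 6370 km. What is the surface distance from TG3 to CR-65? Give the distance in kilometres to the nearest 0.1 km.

Δφ = -0.6477°,  Δλ = 0.6073°
a = sin²(Δφ/2) + cos φ₁ cos φ₂ sin²(Δλ/2) = 0.000057
c = 2·arcsin(√a) = 0.015098 rad = 0.8651°
d = R·c = 6370 × 0.015098 = 96.2 km

96.2 km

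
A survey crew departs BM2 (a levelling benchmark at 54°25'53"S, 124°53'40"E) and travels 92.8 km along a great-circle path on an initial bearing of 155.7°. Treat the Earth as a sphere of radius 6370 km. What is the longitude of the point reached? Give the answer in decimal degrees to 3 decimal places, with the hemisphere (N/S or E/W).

125.496°E

BM2: φ = -54.43139°, λ = +124.89444°
δ = d/R = 92.8/6370 = 0.014568 rad
φ₂ = arcsin(sin φ₁ cos δ + cos φ₁ sin δ cos θ)
   = arcsin(-0.81342·0.99989 + 0.58168·0.01457·-0.91140) = -55.19067°
λ₂ = λ₁ + atan2(sin θ sin δ cos φ₁, cos δ − sin φ₁ sin φ₂) = 125.49616°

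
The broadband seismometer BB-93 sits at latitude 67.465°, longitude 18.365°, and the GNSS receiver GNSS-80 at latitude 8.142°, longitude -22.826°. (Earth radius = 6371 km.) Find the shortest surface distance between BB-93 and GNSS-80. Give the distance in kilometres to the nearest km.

Δφ = -59.3230°,  Δλ = -41.1910°
a = sin²(Δφ/2) + cos φ₁ cos φ₂ sin²(Δλ/2) = 0.291847
c = 2·arcsin(√a) = 1.141417 rad = 65.3983°
d = R·c = 6371 × 1.141417 = 7272.0 km

7272 km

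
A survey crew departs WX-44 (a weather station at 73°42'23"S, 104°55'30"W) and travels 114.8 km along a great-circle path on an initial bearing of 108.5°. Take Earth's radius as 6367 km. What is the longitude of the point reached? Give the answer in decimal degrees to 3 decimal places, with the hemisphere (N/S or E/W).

101.368°W

WX-44: φ = -73.70639°, λ = -104.92500°
δ = d/R = 114.8/6367 = 0.018030 rad
φ₂ = arcsin(sin φ₁ cos δ + cos φ₁ sin δ cos θ)
   = arcsin(-0.95984·0.99984 + 0.28056·0.01803·-0.31730) = -74.00497°
λ₂ = λ₁ + atan2(sin θ sin δ cos φ₁, cos δ − sin φ₁ sin φ₂) = -101.36758°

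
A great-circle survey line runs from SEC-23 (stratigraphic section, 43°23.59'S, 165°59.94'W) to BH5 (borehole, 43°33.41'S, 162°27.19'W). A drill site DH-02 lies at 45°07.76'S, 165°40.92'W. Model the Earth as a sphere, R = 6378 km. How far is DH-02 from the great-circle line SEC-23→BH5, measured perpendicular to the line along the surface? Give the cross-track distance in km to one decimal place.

190.5 km

SEC-23: φ = -43.39317°, λ = -165.99900°
BH5: φ = -43.55683°, λ = -162.45317°
DH-02: φ = -45.12933°, λ = -165.68200°
δ₁₃ = central angle SEC-23→DH-02 = 0.030560 rad  (haversine)
θ₁₃ = bearing SEC-23→DH-02 = 172.661°,  θ₁₂ = bearing SEC-23→BH5 = 94.858°
dₓₜ = R·arcsin(sin δ₁₃ · sin(θ₁₃ − θ₁₂)) = 6378·arcsin(0.03055·sin(77.802°)) = 190.508 km
|dₓₜ| = 190.508 km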